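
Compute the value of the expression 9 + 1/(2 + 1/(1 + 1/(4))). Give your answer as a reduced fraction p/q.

131/14

a_0 = 9: 9/1
a_1 = 2: 19/2
a_2 = 1: 28/3
a_3 = 4: 131/14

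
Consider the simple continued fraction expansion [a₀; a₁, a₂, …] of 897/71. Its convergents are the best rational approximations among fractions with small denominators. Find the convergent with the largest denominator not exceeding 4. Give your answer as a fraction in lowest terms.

a_0 = 12: 12/1  (≤ bound)
a_1 = 1: 13/1  (≤ bound)
a_2 = 1: 25/2  (≤ bound)
a_3 = 1: 38/3  (≤ bound)
a_4 = 2: 101/8  (> 4, stop)

38/3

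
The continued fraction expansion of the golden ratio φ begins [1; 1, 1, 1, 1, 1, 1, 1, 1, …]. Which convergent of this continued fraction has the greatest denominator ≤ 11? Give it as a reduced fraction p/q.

List convergents until the denominator exceeds the bound:
a_0 = 1: 1/1  (≤ bound)
a_1 = 1: 2/1  (≤ bound)
a_2 = 1: 3/2  (≤ bound)
a_3 = 1: 5/3  (≤ bound)
a_4 = 1: 8/5  (≤ bound)
a_5 = 1: 13/8  (≤ bound)
a_6 = 1: 21/13  (> 11, stop)

13/8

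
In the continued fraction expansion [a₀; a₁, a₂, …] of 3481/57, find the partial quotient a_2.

3481 = 61·57 + 4, so a_0 = 61
57 = 14·4 + 1, so a_1 = 14
4 = 4·1 + 0, so a_2 = 4

4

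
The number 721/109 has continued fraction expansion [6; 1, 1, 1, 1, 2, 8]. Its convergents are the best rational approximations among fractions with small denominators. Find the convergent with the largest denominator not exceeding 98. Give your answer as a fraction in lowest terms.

a_0 = 6: 6/1  (≤ bound)
a_1 = 1: 7/1  (≤ bound)
a_2 = 1: 13/2  (≤ bound)
a_3 = 1: 20/3  (≤ bound)
a_4 = 1: 33/5  (≤ bound)
a_5 = 2: 86/13  (≤ bound)
a_6 = 8: 721/109  (> 98, stop)

86/13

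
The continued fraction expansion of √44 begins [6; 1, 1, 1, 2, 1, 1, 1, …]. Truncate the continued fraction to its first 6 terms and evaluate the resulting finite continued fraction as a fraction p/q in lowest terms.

Start with 1.
2 + 1/(1/1) = 2 + 1/1 = 3/1
1 + 1/(3/1) = 1 + 1/3 = 4/3
1 + 1/(4/3) = 1 + 3/4 = 7/4
1 + 1/(7/4) = 1 + 4/7 = 11/7
6 + 1/(11/7) = 6 + 7/11 = 73/11

73/11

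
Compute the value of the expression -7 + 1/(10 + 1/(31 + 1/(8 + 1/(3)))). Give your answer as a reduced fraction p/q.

-53857/7805

a_0 = -7: -7/1
a_1 = 10: -69/10
a_2 = 31: -2146/311
a_3 = 8: -17237/2498
a_4 = 3: -53857/7805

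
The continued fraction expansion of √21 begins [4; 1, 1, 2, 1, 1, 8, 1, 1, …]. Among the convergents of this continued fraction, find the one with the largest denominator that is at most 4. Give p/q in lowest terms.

a_0 = 4: 4/1  (≤ bound)
a_1 = 1: 5/1  (≤ bound)
a_2 = 1: 9/2  (≤ bound)
a_3 = 2: 23/5  (> 4, stop)

9/2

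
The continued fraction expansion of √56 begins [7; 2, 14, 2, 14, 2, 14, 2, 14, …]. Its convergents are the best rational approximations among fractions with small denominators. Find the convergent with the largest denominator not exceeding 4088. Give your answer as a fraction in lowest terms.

a_0 = 7: 7/1  (≤ bound)
a_1 = 2: 15/2  (≤ bound)
a_2 = 14: 217/29  (≤ bound)
a_3 = 2: 449/60  (≤ bound)
a_4 = 14: 6503/869  (≤ bound)
a_5 = 2: 13455/1798  (≤ bound)
a_6 = 14: 194873/26041  (> 4088, stop)

13455/1798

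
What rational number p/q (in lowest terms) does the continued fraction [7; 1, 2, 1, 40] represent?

1263/163

Collapse the nested fraction from the inside out:
Start with 40.
1 + 1/(40/1) = 1 + 1/40 = 41/40
2 + 1/(41/40) = 2 + 40/41 = 122/41
1 + 1/(122/41) = 1 + 41/122 = 163/122
7 + 1/(163/122) = 7 + 122/163 = 1263/163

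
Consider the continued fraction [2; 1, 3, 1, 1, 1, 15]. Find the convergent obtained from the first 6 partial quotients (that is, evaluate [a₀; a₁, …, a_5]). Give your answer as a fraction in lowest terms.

39/14

Start with 1.
1 + 1/(1/1) = 1 + 1/1 = 2/1
1 + 1/(2/1) = 1 + 1/2 = 3/2
3 + 1/(3/2) = 3 + 2/3 = 11/3
1 + 1/(11/3) = 1 + 3/11 = 14/11
2 + 1/(14/11) = 2 + 11/14 = 39/14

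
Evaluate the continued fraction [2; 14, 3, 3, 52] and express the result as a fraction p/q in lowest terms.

15481/7479

a_0 = 2: 2/1
a_1 = 14: 29/14
a_2 = 3: 89/43
a_3 = 3: 296/143
a_4 = 52: 15481/7479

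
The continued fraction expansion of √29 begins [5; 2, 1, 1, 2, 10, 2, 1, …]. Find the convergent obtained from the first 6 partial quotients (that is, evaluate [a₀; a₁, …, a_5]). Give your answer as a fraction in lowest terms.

a_0 = 5: 5/1
a_1 = 2: 11/2
a_2 = 1: 16/3
a_3 = 1: 27/5
a_4 = 2: 70/13
a_5 = 10: 727/135

727/135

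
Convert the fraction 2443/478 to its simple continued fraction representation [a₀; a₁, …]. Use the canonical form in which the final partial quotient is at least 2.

2443 = 5·478 + 53, so a_0 = 5
478 = 9·53 + 1, so a_1 = 9
53 = 53·1 + 0, so a_2 = 53

[5; 9, 53]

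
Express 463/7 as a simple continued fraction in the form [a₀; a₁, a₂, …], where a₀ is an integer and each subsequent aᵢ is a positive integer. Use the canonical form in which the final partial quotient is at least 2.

Run the Euclidean algorithm, recording each quotient:
463 ÷ 7 → quotient 66, remainder 1
7 ÷ 1 → quotient 7, remainder 0

[66; 7]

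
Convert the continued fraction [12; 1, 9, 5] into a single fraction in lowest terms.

Use the convergent recurrence hₖ = aₖ·hₖ₋₁ + hₖ₋₂ (and likewise for the denominators kₖ):
a_0 = 12: 12/1
a_1 = 1: 13/1
a_2 = 9: 129/10
a_3 = 5: 658/51

658/51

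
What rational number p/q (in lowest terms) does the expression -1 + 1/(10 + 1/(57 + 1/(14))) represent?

Collapse the nested fraction from the inside out:
Start with 14.
57 + 1/(14/1) = 57 + 1/14 = 799/14
10 + 1/(799/14) = 10 + 14/799 = 8004/799
-1 + 1/(8004/799) = -1 + 799/8004 = -7205/8004

-7205/8004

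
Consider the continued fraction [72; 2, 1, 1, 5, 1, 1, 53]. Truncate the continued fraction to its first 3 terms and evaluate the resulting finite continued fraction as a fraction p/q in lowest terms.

a_0 = 72: 72/1
a_1 = 2: 145/2
a_2 = 1: 217/3

217/3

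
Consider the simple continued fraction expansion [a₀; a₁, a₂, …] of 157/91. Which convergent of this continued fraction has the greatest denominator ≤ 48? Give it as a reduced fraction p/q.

a_0 = 1: 1/1  (≤ bound)
a_1 = 1: 2/1  (≤ bound)
a_2 = 2: 5/3  (≤ bound)
a_3 = 1: 7/4  (≤ bound)
a_4 = 1: 12/7  (≤ bound)
a_5 = 1: 19/11  (≤ bound)
a_6 = 3: 69/40  (≤ bound)
a_7 = 2: 157/91  (> 48, stop)

69/40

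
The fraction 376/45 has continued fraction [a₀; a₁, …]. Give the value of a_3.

Apply division with remainder until the remainder is 0:
376 = 8·45 + 16, so a_0 = 8
45 = 2·16 + 13, so a_1 = 2
16 = 1·13 + 3, so a_2 = 1
13 = 4·3 + 1, so a_3 = 4

4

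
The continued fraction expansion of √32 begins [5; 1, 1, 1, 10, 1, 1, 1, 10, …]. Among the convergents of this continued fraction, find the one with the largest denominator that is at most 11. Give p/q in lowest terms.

List convergents until the denominator exceeds the bound:
a_0 = 5: 5/1  (≤ bound)
a_1 = 1: 6/1  (≤ bound)
a_2 = 1: 11/2  (≤ bound)
a_3 = 1: 17/3  (≤ bound)
a_4 = 10: 181/32  (> 11, stop)

17/3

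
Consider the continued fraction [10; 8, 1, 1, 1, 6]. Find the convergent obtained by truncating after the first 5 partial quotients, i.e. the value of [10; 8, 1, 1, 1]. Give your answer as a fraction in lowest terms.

Compute successive convergents:
a_0 = 10: 10/1
a_1 = 8: 81/8
a_2 = 1: 91/9
a_3 = 1: 172/17
a_4 = 1: 263/26

263/26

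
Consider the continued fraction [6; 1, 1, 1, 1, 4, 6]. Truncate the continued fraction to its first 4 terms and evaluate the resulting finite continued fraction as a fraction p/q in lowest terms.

a_0 = 6: 6/1
a_1 = 1: 7/1
a_2 = 1: 13/2
a_3 = 1: 20/3

20/3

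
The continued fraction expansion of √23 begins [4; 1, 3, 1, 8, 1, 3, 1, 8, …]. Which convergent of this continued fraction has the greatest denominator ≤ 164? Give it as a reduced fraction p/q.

List convergents until the denominator exceeds the bound:
a_0 = 4: 4/1  (≤ bound)
a_1 = 1: 5/1  (≤ bound)
a_2 = 3: 19/4  (≤ bound)
a_3 = 1: 24/5  (≤ bound)
a_4 = 8: 211/44  (≤ bound)
a_5 = 1: 235/49  (≤ bound)
a_6 = 3: 916/191  (> 164, stop)

235/49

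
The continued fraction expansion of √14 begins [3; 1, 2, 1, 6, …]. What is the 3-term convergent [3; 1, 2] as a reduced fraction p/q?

11/3

Use the convergent recurrence hₖ = aₖ·hₖ₋₁ + hₖ₋₂ (and likewise for the denominators kₖ):
a_0 = 3: 3/1
a_1 = 1: 4/1
a_2 = 2: 11/3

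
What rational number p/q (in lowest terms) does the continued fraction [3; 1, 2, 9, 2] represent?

217/59

Start with 2.
9 + 1/(2/1) = 9 + 1/2 = 19/2
2 + 1/(19/2) = 2 + 2/19 = 40/19
1 + 1/(40/19) = 1 + 19/40 = 59/40
3 + 1/(59/40) = 3 + 40/59 = 217/59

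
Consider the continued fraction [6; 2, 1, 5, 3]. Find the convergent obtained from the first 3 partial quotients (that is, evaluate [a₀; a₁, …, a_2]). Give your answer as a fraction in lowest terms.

Work from the innermost term outward:
Start with 1.
2 + 1/(1/1) = 2 + 1/1 = 3/1
6 + 1/(3/1) = 6 + 1/3 = 19/3

19/3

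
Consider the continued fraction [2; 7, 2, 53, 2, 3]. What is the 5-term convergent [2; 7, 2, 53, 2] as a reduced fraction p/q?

Start with 2.
53 + 1/(2/1) = 53 + 1/2 = 107/2
2 + 1/(107/2) = 2 + 2/107 = 216/107
7 + 1/(216/107) = 7 + 107/216 = 1619/216
2 + 1/(1619/216) = 2 + 216/1619 = 3454/1619

3454/1619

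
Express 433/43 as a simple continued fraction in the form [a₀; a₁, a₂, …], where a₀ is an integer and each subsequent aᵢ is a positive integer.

Run the Euclidean algorithm, recording each quotient:
433 ÷ 43 → quotient 10, remainder 3
43 ÷ 3 → quotient 14, remainder 1
3 ÷ 1 → quotient 3, remainder 0

[10; 14, 3]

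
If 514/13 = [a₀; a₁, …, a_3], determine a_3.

Run the Euclidean algorithm, recording each quotient:
514 = 39·13 + 7, so a_0 = 39
13 = 1·7 + 6, so a_1 = 1
7 = 1·6 + 1, so a_2 = 1
6 = 6·1 + 0, so a_3 = 6

6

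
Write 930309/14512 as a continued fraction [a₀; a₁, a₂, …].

930309 = 64·14512 + 1541, so a_0 = 64
14512 = 9·1541 + 643, so a_1 = 9
1541 = 2·643 + 255, so a_2 = 2
643 = 2·255 + 133, so a_3 = 2
255 = 1·133 + 122, so a_4 = 1
133 = 1·122 + 11, so a_5 = 1
122 = 11·11 + 1, so a_6 = 11
11 = 11·1 + 0, so a_7 = 11

[64; 9, 2, 2, 1, 1, 11, 11]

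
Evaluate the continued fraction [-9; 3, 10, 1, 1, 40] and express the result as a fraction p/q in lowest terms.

-22855/2634

Compute successive convergents:
a_0 = -9: -9/1
a_1 = 3: -26/3
a_2 = 10: -269/31
a_3 = 1: -295/34
a_4 = 1: -564/65
a_5 = 40: -22855/2634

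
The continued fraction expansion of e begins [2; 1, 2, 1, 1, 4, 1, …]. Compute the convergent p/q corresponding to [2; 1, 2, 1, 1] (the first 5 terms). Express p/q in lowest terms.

Starting at the tail and folding back:
Start with 1.
1 + 1/(1/1) = 1 + 1/1 = 2/1
2 + 1/(2/1) = 2 + 1/2 = 5/2
1 + 1/(5/2) = 1 + 2/5 = 7/5
2 + 1/(7/5) = 2 + 5/7 = 19/7

19/7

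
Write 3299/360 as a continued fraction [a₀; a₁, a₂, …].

[9; 6, 9, 1, 5]

Repeatedly divide and take the remainder:
3299 = 9·360 + 59, so a_0 = 9
360 = 6·59 + 6, so a_1 = 6
59 = 9·6 + 5, so a_2 = 9
6 = 1·5 + 1, so a_3 = 1
5 = 5·1 + 0, so a_4 = 5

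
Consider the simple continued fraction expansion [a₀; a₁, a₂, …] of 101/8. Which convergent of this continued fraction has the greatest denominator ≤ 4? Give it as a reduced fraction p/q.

a_0 = 12: 12/1  (≤ bound)
a_1 = 1: 13/1  (≤ bound)
a_2 = 1: 25/2  (≤ bound)
a_3 = 1: 38/3  (≤ bound)
a_4 = 2: 101/8  (> 4, stop)

38/3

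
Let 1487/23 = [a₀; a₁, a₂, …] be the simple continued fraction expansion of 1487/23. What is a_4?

7

1487 = 64·23 + 15, so a_0 = 64
23 = 1·15 + 8, so a_1 = 1
15 = 1·8 + 7, so a_2 = 1
8 = 1·7 + 1, so a_3 = 1
7 = 7·1 + 0, so a_4 = 7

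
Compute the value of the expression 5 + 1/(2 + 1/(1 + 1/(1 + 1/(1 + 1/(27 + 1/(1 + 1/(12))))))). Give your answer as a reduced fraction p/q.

15960/2969

a_0 = 5: 5/1
a_1 = 2: 11/2
a_2 = 1: 16/3
a_3 = 1: 27/5
a_4 = 1: 43/8
a_5 = 27: 1188/221
a_6 = 1: 1231/229
a_7 = 12: 15960/2969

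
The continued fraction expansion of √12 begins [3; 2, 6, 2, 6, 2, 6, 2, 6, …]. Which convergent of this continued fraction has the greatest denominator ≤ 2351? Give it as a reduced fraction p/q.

a_0 = 3: 3/1  (≤ bound)
a_1 = 2: 7/2  (≤ bound)
a_2 = 6: 45/13  (≤ bound)
a_3 = 2: 97/28  (≤ bound)
a_4 = 6: 627/181  (≤ bound)
a_5 = 2: 1351/390  (≤ bound)
a_6 = 6: 8733/2521  (> 2351, stop)

1351/390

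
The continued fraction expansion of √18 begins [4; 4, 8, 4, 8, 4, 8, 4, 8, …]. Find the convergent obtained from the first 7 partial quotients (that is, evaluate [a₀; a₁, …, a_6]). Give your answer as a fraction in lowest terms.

Collapse the nested fraction from the inside out:
Start with 8.
4 + 1/(8/1) = 4 + 1/8 = 33/8
8 + 1/(33/8) = 8 + 8/33 = 272/33
4 + 1/(272/33) = 4 + 33/272 = 1121/272
8 + 1/(1121/272) = 8 + 272/1121 = 9240/1121
4 + 1/(9240/1121) = 4 + 1121/9240 = 38081/9240
4 + 1/(38081/9240) = 4 + 9240/38081 = 161564/38081

161564/38081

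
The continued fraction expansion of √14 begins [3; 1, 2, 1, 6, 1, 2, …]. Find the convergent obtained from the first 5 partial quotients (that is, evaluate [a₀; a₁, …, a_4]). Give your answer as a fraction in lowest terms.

Build up convergents one term at a time:
a_0 = 3: 3/1
a_1 = 1: 4/1
a_2 = 2: 11/3
a_3 = 1: 15/4
a_4 = 6: 101/27

101/27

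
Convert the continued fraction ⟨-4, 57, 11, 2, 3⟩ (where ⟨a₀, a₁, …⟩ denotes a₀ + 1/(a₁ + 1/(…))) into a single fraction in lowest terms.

-18188/4567

Start with 3.
2 + 1/(3/1) = 2 + 1/3 = 7/3
11 + 1/(7/3) = 11 + 3/7 = 80/7
57 + 1/(80/7) = 57 + 7/80 = 4567/80
-4 + 1/(4567/80) = -4 + 80/4567 = -18188/4567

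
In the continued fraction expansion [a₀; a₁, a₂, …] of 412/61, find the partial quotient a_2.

3

Repeatedly divide and take the remainder:
412 ÷ 61 → quotient 6, remainder 46
61 ÷ 46 → quotient 1, remainder 15
46 ÷ 15 → quotient 3, remainder 1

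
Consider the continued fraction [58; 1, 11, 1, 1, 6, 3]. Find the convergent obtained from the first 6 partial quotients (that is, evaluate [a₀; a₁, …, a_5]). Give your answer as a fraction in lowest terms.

9604/163

Start with 6.
1 + 1/(6/1) = 1 + 1/6 = 7/6
1 + 1/(7/6) = 1 + 6/7 = 13/7
11 + 1/(13/7) = 11 + 7/13 = 150/13
1 + 1/(150/13) = 1 + 13/150 = 163/150
58 + 1/(163/150) = 58 + 150/163 = 9604/163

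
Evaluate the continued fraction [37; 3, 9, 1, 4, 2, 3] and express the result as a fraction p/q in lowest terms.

43182/1157

Work from the innermost term outward:
Start with 3.
2 + 1/(3/1) = 2 + 1/3 = 7/3
4 + 1/(7/3) = 4 + 3/7 = 31/7
1 + 1/(31/7) = 1 + 7/31 = 38/31
9 + 1/(38/31) = 9 + 31/38 = 373/38
3 + 1/(373/38) = 3 + 38/373 = 1157/373
37 + 1/(1157/373) = 37 + 373/1157 = 43182/1157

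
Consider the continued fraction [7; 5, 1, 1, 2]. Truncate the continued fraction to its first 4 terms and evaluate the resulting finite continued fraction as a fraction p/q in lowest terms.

Use the convergent recurrence hₖ = aₖ·hₖ₋₁ + hₖ₋₂ (and likewise for the denominators kₖ):
a_0 = 7: 7/1
a_1 = 5: 36/5
a_2 = 1: 43/6
a_3 = 1: 79/11

79/11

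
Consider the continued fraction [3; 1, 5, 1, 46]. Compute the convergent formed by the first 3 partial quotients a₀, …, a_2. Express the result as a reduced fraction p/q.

Starting at the tail and folding back:
Start with 5.
1 + 1/(5/1) = 1 + 1/5 = 6/5
3 + 1/(6/5) = 3 + 5/6 = 23/6

23/6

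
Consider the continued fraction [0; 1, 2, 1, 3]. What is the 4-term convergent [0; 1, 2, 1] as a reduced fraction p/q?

3/4

Start with 1.
2 + 1/(1/1) = 2 + 1/1 = 3/1
1 + 1/(3/1) = 1 + 1/3 = 4/3
0 + 1/(4/3) = 0 + 3/4 = 3/4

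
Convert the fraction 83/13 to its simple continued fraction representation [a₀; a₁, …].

[6; 2, 1, 1, 2]

⌊83/13⌋ = 6, remainder 5
⌊13/5⌋ = 2, remainder 3
⌊5/3⌋ = 1, remainder 2
⌊3/2⌋ = 1, remainder 1
⌊2/1⌋ = 2, remainder 0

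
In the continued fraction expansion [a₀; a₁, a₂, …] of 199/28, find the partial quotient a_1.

199 = 7·28 + 3, so a_0 = 7
28 = 9·3 + 1, so a_1 = 9

9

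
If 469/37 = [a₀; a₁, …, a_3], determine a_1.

1

⌊469/37⌋ = 12, remainder 25
⌊37/25⌋ = 1, remainder 12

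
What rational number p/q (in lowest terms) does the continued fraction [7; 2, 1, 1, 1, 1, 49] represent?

a_0 = 7: 7/1
a_1 = 2: 15/2
a_2 = 1: 22/3
a_3 = 1: 37/5
a_4 = 1: 59/8
a_5 = 1: 96/13
a_6 = 49: 4763/645

4763/645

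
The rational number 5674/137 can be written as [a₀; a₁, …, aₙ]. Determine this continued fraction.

5674 = 41·137 + 57, so a_0 = 41
137 = 2·57 + 23, so a_1 = 2
57 = 2·23 + 11, so a_2 = 2
23 = 2·11 + 1, so a_3 = 2
11 = 11·1 + 0, so a_4 = 11

[41; 2, 2, 2, 11]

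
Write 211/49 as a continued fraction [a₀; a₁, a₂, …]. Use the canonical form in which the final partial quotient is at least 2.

Repeatedly divide and take the remainder:
⌊211/49⌋ = 4, remainder 15
⌊49/15⌋ = 3, remainder 4
⌊15/4⌋ = 3, remainder 3
⌊4/3⌋ = 1, remainder 1
⌊3/1⌋ = 3, remainder 0

[4; 3, 3, 1, 3]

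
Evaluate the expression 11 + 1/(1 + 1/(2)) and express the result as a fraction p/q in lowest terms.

Start with 2.
1 + 1/(2/1) = 1 + 1/2 = 3/2
11 + 1/(3/2) = 11 + 2/3 = 35/3

35/3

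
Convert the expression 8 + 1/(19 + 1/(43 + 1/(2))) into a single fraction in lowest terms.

Start with 2.
43 + 1/(2/1) = 43 + 1/2 = 87/2
19 + 1/(87/2) = 19 + 2/87 = 1655/87
8 + 1/(1655/87) = 8 + 87/1655 = 13327/1655

13327/1655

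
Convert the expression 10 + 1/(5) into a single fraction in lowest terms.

a_0 = 10: 10/1
a_1 = 5: 51/5

51/5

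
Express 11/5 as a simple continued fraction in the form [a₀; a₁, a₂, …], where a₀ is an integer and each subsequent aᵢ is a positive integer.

[2; 5]

Apply division with remainder until the remainder is 0:
11 = 2·5 + 1, so a_0 = 2
5 = 5·1 + 0, so a_1 = 5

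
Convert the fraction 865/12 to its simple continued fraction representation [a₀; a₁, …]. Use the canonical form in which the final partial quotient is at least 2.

865 ÷ 12 → quotient 72, remainder 1
12 ÷ 1 → quotient 12, remainder 0

[72; 12]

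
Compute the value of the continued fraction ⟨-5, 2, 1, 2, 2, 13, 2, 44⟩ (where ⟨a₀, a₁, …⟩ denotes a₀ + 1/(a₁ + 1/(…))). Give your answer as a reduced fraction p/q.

Start with 44.
2 + 1/(44/1) = 2 + 1/44 = 89/44
13 + 1/(89/44) = 13 + 44/89 = 1201/89
2 + 1/(1201/89) = 2 + 89/1201 = 2491/1201
2 + 1/(2491/1201) = 2 + 1201/2491 = 6183/2491
1 + 1/(6183/2491) = 1 + 2491/6183 = 8674/6183
2 + 1/(8674/6183) = 2 + 6183/8674 = 23531/8674
-5 + 1/(23531/8674) = -5 + 8674/23531 = -108981/23531

-108981/23531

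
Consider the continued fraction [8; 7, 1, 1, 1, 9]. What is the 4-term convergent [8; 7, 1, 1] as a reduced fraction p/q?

Collapse the nested fraction from the inside out:
Start with 1.
1 + 1/(1/1) = 1 + 1/1 = 2/1
7 + 1/(2/1) = 7 + 1/2 = 15/2
8 + 1/(15/2) = 8 + 2/15 = 122/15

122/15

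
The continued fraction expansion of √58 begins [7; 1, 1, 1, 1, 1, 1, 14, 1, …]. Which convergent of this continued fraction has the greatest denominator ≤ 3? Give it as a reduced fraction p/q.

a_0 = 7: 7/1  (≤ bound)
a_1 = 1: 8/1  (≤ bound)
a_2 = 1: 15/2  (≤ bound)
a_3 = 1: 23/3  (≤ bound)
a_4 = 1: 38/5  (> 3, stop)

23/3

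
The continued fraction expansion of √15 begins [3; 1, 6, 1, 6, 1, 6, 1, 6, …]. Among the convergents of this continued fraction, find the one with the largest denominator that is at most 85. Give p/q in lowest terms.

244/63

a_0 = 3: 3/1  (≤ bound)
a_1 = 1: 4/1  (≤ bound)
a_2 = 6: 27/7  (≤ bound)
a_3 = 1: 31/8  (≤ bound)
a_4 = 6: 213/55  (≤ bound)
a_5 = 1: 244/63  (≤ bound)
a_6 = 6: 1677/433  (> 85, stop)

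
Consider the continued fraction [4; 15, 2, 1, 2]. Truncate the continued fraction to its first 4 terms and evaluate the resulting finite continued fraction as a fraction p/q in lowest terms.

Start with 1.
2 + 1/(1/1) = 2 + 1/1 = 3/1
15 + 1/(3/1) = 15 + 1/3 = 46/3
4 + 1/(46/3) = 4 + 3/46 = 187/46

187/46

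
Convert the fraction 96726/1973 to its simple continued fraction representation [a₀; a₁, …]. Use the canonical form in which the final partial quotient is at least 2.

⌊96726/1973⌋ = 49, remainder 49
⌊1973/49⌋ = 40, remainder 13
⌊49/13⌋ = 3, remainder 10
⌊13/10⌋ = 1, remainder 3
⌊10/3⌋ = 3, remainder 1
⌊3/1⌋ = 3, remainder 0

[49; 40, 3, 1, 3, 3]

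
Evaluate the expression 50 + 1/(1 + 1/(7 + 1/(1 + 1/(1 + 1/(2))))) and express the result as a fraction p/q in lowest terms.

a_0 = 50: 50/1
a_1 = 1: 51/1
a_2 = 7: 407/8
a_3 = 1: 458/9
a_4 = 1: 865/17
a_5 = 2: 2188/43

2188/43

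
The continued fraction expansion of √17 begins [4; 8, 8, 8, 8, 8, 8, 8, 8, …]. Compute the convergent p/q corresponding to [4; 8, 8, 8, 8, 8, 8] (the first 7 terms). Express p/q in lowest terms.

1166876/283009

Start with 8.
8 + 1/(8/1) = 8 + 1/8 = 65/8
8 + 1/(65/8) = 8 + 8/65 = 528/65
8 + 1/(528/65) = 8 + 65/528 = 4289/528
8 + 1/(4289/528) = 8 + 528/4289 = 34840/4289
8 + 1/(34840/4289) = 8 + 4289/34840 = 283009/34840
4 + 1/(283009/34840) = 4 + 34840/283009 = 1166876/283009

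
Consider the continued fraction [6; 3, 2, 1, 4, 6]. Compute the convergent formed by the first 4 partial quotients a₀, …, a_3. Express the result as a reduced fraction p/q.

63/10

Start with 1.
2 + 1/(1/1) = 2 + 1/1 = 3/1
3 + 1/(3/1) = 3 + 1/3 = 10/3
6 + 1/(10/3) = 6 + 3/10 = 63/10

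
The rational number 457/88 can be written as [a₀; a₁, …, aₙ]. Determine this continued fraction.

Run the Euclidean algorithm, recording each quotient:
⌊457/88⌋ = 5, remainder 17
⌊88/17⌋ = 5, remainder 3
⌊17/3⌋ = 5, remainder 2
⌊3/2⌋ = 1, remainder 1
⌊2/1⌋ = 2, remainder 0

[5; 5, 5, 1, 2]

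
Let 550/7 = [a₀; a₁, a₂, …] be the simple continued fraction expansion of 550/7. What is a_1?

550 = 78·7 + 4, so a_0 = 78
7 = 1·4 + 3, so a_1 = 1

1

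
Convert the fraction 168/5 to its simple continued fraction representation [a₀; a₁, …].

[33; 1, 1, 2]

Apply division with remainder until the remainder is 0:
168 ÷ 5 → quotient 33, remainder 3
5 ÷ 3 → quotient 1, remainder 2
3 ÷ 2 → quotient 1, remainder 1
2 ÷ 1 → quotient 2, remainder 0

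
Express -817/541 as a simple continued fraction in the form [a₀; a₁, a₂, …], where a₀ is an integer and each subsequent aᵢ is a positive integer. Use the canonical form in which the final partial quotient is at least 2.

[-2; 2, 24, 11]

Repeatedly divide and take the remainder:
⌊-817/541⌋ = -2, remainder 265
⌊541/265⌋ = 2, remainder 11
⌊265/11⌋ = 24, remainder 1
⌊11/1⌋ = 11, remainder 0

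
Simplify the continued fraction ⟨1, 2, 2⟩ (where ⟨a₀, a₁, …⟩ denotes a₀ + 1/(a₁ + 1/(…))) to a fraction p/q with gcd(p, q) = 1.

7/5

a_0 = 1: 1/1
a_1 = 2: 3/2
a_2 = 2: 7/5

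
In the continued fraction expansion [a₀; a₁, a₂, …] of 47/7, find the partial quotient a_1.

47 = 6·7 + 5, so a_0 = 6
7 = 1·5 + 2, so a_1 = 1

1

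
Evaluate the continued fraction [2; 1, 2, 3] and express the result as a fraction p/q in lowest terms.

27/10

a_0 = 2: 2/1
a_1 = 1: 3/1
a_2 = 2: 8/3
a_3 = 3: 27/10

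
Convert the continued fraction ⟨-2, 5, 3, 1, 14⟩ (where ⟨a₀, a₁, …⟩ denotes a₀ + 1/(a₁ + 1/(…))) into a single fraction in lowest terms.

-561/310

a_0 = -2: -2/1
a_1 = 5: -9/5
a_2 = 3: -29/16
a_3 = 1: -38/21
a_4 = 14: -561/310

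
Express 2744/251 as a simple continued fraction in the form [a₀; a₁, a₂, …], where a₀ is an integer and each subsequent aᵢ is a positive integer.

[10; 1, 13, 1, 3, 4]

2744 ÷ 251 → quotient 10, remainder 234
251 ÷ 234 → quotient 1, remainder 17
234 ÷ 17 → quotient 13, remainder 13
17 ÷ 13 → quotient 1, remainder 4
13 ÷ 4 → quotient 3, remainder 1
4 ÷ 1 → quotient 4, remainder 0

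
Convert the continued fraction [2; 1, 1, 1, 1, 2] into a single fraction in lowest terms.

Start with 2.
1 + 1/(2/1) = 1 + 1/2 = 3/2
1 + 1/(3/2) = 1 + 2/3 = 5/3
1 + 1/(5/3) = 1 + 3/5 = 8/5
1 + 1/(8/5) = 1 + 5/8 = 13/8
2 + 1/(13/8) = 2 + 8/13 = 34/13

34/13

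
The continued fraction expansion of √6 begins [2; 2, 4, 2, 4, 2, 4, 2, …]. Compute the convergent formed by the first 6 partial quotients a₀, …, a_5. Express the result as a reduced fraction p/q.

485/198

Start with 2.
4 + 1/(2/1) = 4 + 1/2 = 9/2
2 + 1/(9/2) = 2 + 2/9 = 20/9
4 + 1/(20/9) = 4 + 9/20 = 89/20
2 + 1/(89/20) = 2 + 20/89 = 198/89
2 + 1/(198/89) = 2 + 89/198 = 485/198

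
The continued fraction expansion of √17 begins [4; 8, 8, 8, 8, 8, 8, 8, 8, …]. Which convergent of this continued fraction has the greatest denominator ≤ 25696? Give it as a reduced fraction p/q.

List convergents until the denominator exceeds the bound:
a_0 = 4: 4/1  (≤ bound)
a_1 = 8: 33/8  (≤ bound)
a_2 = 8: 268/65  (≤ bound)
a_3 = 8: 2177/528  (≤ bound)
a_4 = 8: 17684/4289  (≤ bound)
a_5 = 8: 143649/34840  (> 25696, stop)

17684/4289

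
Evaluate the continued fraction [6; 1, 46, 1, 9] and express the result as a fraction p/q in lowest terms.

Work from the innermost term outward:
Start with 9.
1 + 1/(9/1) = 1 + 1/9 = 10/9
46 + 1/(10/9) = 46 + 9/10 = 469/10
1 + 1/(469/10) = 1 + 10/469 = 479/469
6 + 1/(479/469) = 6 + 469/479 = 3343/479

3343/479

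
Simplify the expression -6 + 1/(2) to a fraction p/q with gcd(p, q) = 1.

a_0 = -6: -6/1
a_1 = 2: -11/2

-11/2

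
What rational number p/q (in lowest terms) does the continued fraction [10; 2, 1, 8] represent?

Collapse the nested fraction from the inside out:
Start with 8.
1 + 1/(8/1) = 1 + 1/8 = 9/8
2 + 1/(9/8) = 2 + 8/9 = 26/9
10 + 1/(26/9) = 10 + 9/26 = 269/26

269/26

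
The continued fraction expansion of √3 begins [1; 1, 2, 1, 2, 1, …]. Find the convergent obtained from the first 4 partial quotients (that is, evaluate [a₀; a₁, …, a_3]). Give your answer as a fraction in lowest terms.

Starting at the tail and folding back:
Start with 1.
2 + 1/(1/1) = 2 + 1/1 = 3/1
1 + 1/(3/1) = 1 + 1/3 = 4/3
1 + 1/(4/3) = 1 + 3/4 = 7/4

7/4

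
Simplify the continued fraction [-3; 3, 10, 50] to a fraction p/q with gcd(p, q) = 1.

a_0 = -3: -3/1
a_1 = 3: -8/3
a_2 = 10: -83/31
a_3 = 50: -4158/1553

-4158/1553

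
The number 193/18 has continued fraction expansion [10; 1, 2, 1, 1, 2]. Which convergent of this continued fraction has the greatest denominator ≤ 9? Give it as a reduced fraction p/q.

a_0 = 10: 10/1  (≤ bound)
a_1 = 1: 11/1  (≤ bound)
a_2 = 2: 32/3  (≤ bound)
a_3 = 1: 43/4  (≤ bound)
a_4 = 1: 75/7  (≤ bound)
a_5 = 2: 193/18  (> 9, stop)

75/7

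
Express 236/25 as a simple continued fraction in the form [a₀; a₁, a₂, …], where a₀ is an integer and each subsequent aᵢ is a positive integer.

Apply division with remainder until the remainder is 0:
236 = 9·25 + 11, so a_0 = 9
25 = 2·11 + 3, so a_1 = 2
11 = 3·3 + 2, so a_2 = 3
3 = 1·2 + 1, so a_3 = 1
2 = 2·1 + 0, so a_4 = 2

[9; 2, 3, 1, 2]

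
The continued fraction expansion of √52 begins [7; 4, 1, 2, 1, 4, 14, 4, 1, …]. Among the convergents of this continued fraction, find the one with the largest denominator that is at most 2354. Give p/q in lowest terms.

a_0 = 7: 7/1  (≤ bound)
a_1 = 4: 29/4  (≤ bound)
a_2 = 1: 36/5  (≤ bound)
a_3 = 2: 101/14  (≤ bound)
a_4 = 1: 137/19  (≤ bound)
a_5 = 4: 649/90  (≤ bound)
a_6 = 14: 9223/1279  (≤ bound)
a_7 = 4: 37541/5206  (> 2354, stop)

9223/1279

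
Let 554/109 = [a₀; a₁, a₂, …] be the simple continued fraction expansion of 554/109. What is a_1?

12

554 = 5·109 + 9, so a_0 = 5
109 = 12·9 + 1, so a_1 = 12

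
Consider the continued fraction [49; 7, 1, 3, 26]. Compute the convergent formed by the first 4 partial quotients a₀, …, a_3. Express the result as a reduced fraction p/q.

Starting at the tail and folding back:
Start with 3.
1 + 1/(3/1) = 1 + 1/3 = 4/3
7 + 1/(4/3) = 7 + 3/4 = 31/4
49 + 1/(31/4) = 49 + 4/31 = 1523/31

1523/31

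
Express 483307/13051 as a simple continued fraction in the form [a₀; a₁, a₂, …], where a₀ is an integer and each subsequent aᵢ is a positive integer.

[37; 31, 13, 1, 1, 4, 1, 2]

483307 = 37·13051 + 420, so a_0 = 37
13051 = 31·420 + 31, so a_1 = 31
420 = 13·31 + 17, so a_2 = 13
31 = 1·17 + 14, so a_3 = 1
17 = 1·14 + 3, so a_4 = 1
14 = 4·3 + 2, so a_5 = 4
3 = 1·2 + 1, so a_6 = 1
2 = 2·1 + 0, so a_7 = 2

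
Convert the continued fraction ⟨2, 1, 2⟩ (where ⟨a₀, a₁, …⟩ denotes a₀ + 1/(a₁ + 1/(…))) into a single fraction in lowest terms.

8/3

Build up convergents one term at a time:
a_0 = 2: 2/1
a_1 = 1: 3/1
a_2 = 2: 8/3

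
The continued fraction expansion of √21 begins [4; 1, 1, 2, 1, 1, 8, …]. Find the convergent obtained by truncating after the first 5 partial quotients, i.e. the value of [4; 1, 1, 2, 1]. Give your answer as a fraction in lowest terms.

32/7

Compute successive convergents:
a_0 = 4: 4/1
a_1 = 1: 5/1
a_2 = 1: 9/2
a_3 = 2: 23/5
a_4 = 1: 32/7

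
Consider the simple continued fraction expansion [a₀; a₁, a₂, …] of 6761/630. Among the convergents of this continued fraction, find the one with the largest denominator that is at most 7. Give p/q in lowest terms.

43/4

a_0 = 10: 10/1  (≤ bound)
a_1 = 1: 11/1  (≤ bound)
a_2 = 2: 32/3  (≤ bound)
a_3 = 1: 43/4  (≤ bound)
a_4 = 2: 118/11  (> 7, stop)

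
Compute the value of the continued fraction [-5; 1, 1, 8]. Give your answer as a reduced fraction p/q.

Collapse the nested fraction from the inside out:
Start with 8.
1 + 1/(8/1) = 1 + 1/8 = 9/8
1 + 1/(9/8) = 1 + 8/9 = 17/9
-5 + 1/(17/9) = -5 + 9/17 = -76/17

-76/17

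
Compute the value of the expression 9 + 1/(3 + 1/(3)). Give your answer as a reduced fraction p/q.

93/10

Work from the innermost term outward:
Start with 3.
3 + 1/(3/1) = 3 + 1/3 = 10/3
9 + 1/(10/3) = 9 + 3/10 = 93/10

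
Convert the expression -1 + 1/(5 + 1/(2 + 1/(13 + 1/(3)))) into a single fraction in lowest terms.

-372/455

Starting at the tail and folding back:
Start with 3.
13 + 1/(3/1) = 13 + 1/3 = 40/3
2 + 1/(40/3) = 2 + 3/40 = 83/40
5 + 1/(83/40) = 5 + 40/83 = 455/83
-1 + 1/(455/83) = -1 + 83/455 = -372/455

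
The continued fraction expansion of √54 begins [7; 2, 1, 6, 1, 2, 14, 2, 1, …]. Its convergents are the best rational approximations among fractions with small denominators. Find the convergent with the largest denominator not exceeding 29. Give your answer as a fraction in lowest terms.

169/23

List convergents until the denominator exceeds the bound:
a_0 = 7: 7/1  (≤ bound)
a_1 = 2: 15/2  (≤ bound)
a_2 = 1: 22/3  (≤ bound)
a_3 = 6: 147/20  (≤ bound)
a_4 = 1: 169/23  (≤ bound)
a_5 = 2: 485/66  (> 29, stop)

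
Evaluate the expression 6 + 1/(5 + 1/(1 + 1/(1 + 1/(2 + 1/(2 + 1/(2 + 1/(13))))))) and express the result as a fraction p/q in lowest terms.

a_0 = 6: 6/1
a_1 = 5: 31/5
a_2 = 1: 37/6
a_3 = 1: 68/11
a_4 = 2: 173/28
a_5 = 2: 414/67
a_6 = 2: 1001/162
a_7 = 13: 13427/2173

13427/2173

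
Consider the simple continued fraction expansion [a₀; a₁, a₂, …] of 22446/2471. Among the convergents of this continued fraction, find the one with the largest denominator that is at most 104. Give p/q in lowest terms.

a_0 = 9: 9/1  (≤ bound)
a_1 = 11: 100/11  (≤ bound)
a_2 = 1: 109/12  (≤ bound)
a_3 = 14: 1626/179  (> 104, stop)

109/12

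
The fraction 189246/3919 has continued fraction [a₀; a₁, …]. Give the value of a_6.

189246 = 48·3919 + 1134, so a_0 = 48
3919 = 3·1134 + 517, so a_1 = 3
1134 = 2·517 + 100, so a_2 = 2
517 = 5·100 + 17, so a_3 = 5
100 = 5·17 + 15, so a_4 = 5
17 = 1·15 + 2, so a_5 = 1
15 = 7·2 + 1, so a_6 = 7

7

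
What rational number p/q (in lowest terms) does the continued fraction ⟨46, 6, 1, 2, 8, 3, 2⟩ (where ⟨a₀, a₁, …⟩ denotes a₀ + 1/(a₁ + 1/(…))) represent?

Start with 2.
3 + 1/(2/1) = 3 + 1/2 = 7/2
8 + 1/(7/2) = 8 + 2/7 = 58/7
2 + 1/(58/7) = 2 + 7/58 = 123/58
1 + 1/(123/58) = 1 + 58/123 = 181/123
6 + 1/(181/123) = 6 + 123/181 = 1209/181
46 + 1/(1209/181) = 46 + 181/1209 = 55795/1209

55795/1209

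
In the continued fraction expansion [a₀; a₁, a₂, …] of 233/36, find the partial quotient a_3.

233 ÷ 36 → quotient 6, remainder 17
36 ÷ 17 → quotient 2, remainder 2
17 ÷ 2 → quotient 8, remainder 1
2 ÷ 1 → quotient 2, remainder 0

2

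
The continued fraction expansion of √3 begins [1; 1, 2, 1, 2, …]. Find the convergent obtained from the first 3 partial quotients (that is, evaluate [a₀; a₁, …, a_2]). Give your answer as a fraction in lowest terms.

Start with 2.
1 + 1/(2/1) = 1 + 1/2 = 3/2
1 + 1/(3/2) = 1 + 2/3 = 5/3

5/3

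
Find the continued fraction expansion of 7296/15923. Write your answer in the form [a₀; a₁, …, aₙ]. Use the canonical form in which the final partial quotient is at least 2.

[0; 2, 5, 2, 13, 12, 4]

Apply division with remainder until the remainder is 0:
7296 ÷ 15923 → quotient 0, remainder 7296
15923 ÷ 7296 → quotient 2, remainder 1331
7296 ÷ 1331 → quotient 5, remainder 641
1331 ÷ 641 → quotient 2, remainder 49
641 ÷ 49 → quotient 13, remainder 4
49 ÷ 4 → quotient 12, remainder 1
4 ÷ 1 → quotient 4, remainder 0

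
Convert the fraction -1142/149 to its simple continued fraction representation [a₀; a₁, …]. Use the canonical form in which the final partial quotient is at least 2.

Run the Euclidean algorithm, recording each quotient:
-1142 = -8·149 + 50, so a_0 = -8
149 = 2·50 + 49, so a_1 = 2
50 = 1·49 + 1, so a_2 = 1
49 = 49·1 + 0, so a_3 = 49

[-8; 2, 1, 49]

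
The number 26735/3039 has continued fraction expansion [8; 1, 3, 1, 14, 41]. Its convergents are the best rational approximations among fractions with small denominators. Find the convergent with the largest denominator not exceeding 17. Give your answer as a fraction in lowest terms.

a_0 = 8: 8/1  (≤ bound)
a_1 = 1: 9/1  (≤ bound)
a_2 = 3: 35/4  (≤ bound)
a_3 = 1: 44/5  (≤ bound)
a_4 = 14: 651/74  (> 17, stop)

44/5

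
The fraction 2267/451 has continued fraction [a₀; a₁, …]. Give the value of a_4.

2267 = 5·451 + 12, so a_0 = 5
451 = 37·12 + 7, so a_1 = 37
12 = 1·7 + 5, so a_2 = 1
7 = 1·5 + 2, so a_3 = 1
5 = 2·2 + 1, so a_4 = 2

2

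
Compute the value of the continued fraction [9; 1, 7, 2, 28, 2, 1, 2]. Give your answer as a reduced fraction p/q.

38768/3923

Start with 2.
1 + 1/(2/1) = 1 + 1/2 = 3/2
2 + 1/(3/2) = 2 + 2/3 = 8/3
28 + 1/(8/3) = 28 + 3/8 = 227/8
2 + 1/(227/8) = 2 + 8/227 = 462/227
7 + 1/(462/227) = 7 + 227/462 = 3461/462
1 + 1/(3461/462) = 1 + 462/3461 = 3923/3461
9 + 1/(3923/3461) = 9 + 3461/3923 = 38768/3923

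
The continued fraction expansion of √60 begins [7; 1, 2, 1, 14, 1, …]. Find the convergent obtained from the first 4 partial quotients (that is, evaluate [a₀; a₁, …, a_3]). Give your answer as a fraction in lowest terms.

Starting at the tail and folding back:
Start with 1.
2 + 1/(1/1) = 2 + 1/1 = 3/1
1 + 1/(3/1) = 1 + 1/3 = 4/3
7 + 1/(4/3) = 7 + 3/4 = 31/4

31/4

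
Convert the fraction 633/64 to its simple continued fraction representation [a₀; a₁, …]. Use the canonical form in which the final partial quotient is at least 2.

[9; 1, 8, 7]

633 ÷ 64 → quotient 9, remainder 57
64 ÷ 57 → quotient 1, remainder 7
57 ÷ 7 → quotient 8, remainder 1
7 ÷ 1 → quotient 7, remainder 0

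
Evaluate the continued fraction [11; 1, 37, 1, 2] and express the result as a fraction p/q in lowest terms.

1389/116

Start with 2.
1 + 1/(2/1) = 1 + 1/2 = 3/2
37 + 1/(3/2) = 37 + 2/3 = 113/3
1 + 1/(113/3) = 1 + 3/113 = 116/113
11 + 1/(116/113) = 11 + 113/116 = 1389/116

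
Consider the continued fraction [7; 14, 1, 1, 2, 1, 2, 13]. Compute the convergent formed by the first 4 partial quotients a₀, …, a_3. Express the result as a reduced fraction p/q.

Start with 1.
1 + 1/(1/1) = 1 + 1/1 = 2/1
14 + 1/(2/1) = 14 + 1/2 = 29/2
7 + 1/(29/2) = 7 + 2/29 = 205/29

205/29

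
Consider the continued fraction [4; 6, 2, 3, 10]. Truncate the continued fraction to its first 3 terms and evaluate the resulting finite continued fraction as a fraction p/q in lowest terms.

54/13

a_0 = 4: 4/1
a_1 = 6: 25/6
a_2 = 2: 54/13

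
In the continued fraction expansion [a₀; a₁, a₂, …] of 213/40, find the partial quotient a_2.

Apply division with remainder until the remainder is 0:
213 = 5·40 + 13, so a_0 = 5
40 = 3·13 + 1, so a_1 = 3
13 = 13·1 + 0, so a_2 = 13

13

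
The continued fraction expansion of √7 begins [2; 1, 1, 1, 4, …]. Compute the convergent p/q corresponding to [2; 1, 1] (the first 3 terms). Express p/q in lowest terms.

5/2

a_0 = 2: 2/1
a_1 = 1: 3/1
a_2 = 1: 5/2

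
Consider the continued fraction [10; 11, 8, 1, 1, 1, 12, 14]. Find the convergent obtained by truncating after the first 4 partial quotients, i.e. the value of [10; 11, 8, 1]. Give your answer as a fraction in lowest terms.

1009/100

Start with 1.
8 + 1/(1/1) = 8 + 1/1 = 9/1
11 + 1/(9/1) = 11 + 1/9 = 100/9
10 + 1/(100/9) = 10 + 9/100 = 1009/100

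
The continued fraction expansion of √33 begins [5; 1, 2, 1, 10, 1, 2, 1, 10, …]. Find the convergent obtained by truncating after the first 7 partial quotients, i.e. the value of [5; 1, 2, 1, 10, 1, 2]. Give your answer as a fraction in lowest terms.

787/137

a_0 = 5: 5/1
a_1 = 1: 6/1
a_2 = 2: 17/3
a_3 = 1: 23/4
a_4 = 10: 247/43
a_5 = 1: 270/47
a_6 = 2: 787/137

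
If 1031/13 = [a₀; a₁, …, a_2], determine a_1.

3

⌊1031/13⌋ = 79, remainder 4
⌊13/4⌋ = 3, remainder 1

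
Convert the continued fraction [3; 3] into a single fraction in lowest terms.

10/3

Starting at the tail and folding back:
Start with 3.
3 + 1/(3/1) = 3 + 1/3 = 10/3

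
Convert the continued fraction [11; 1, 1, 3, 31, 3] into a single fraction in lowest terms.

Start with 3.
31 + 1/(3/1) = 31 + 1/3 = 94/3
3 + 1/(94/3) = 3 + 3/94 = 285/94
1 + 1/(285/94) = 1 + 94/285 = 379/285
1 + 1/(379/285) = 1 + 285/379 = 664/379
11 + 1/(664/379) = 11 + 379/664 = 7683/664

7683/664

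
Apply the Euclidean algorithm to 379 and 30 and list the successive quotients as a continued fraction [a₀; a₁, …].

379 = 12·30 + 19, so a_0 = 12
30 = 1·19 + 11, so a_1 = 1
19 = 1·11 + 8, so a_2 = 1
11 = 1·8 + 3, so a_3 = 1
8 = 2·3 + 2, so a_4 = 2
3 = 1·2 + 1, so a_5 = 1
2 = 2·1 + 0, so a_6 = 2

[12; 1, 1, 1, 2, 1, 2]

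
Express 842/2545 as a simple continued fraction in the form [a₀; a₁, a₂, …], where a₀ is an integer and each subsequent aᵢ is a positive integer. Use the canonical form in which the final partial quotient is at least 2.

[0; 3, 44, 3, 6]

Run the Euclidean algorithm, recording each quotient:
⌊842/2545⌋ = 0, remainder 842
⌊2545/842⌋ = 3, remainder 19
⌊842/19⌋ = 44, remainder 6
⌊19/6⌋ = 3, remainder 1
⌊6/1⌋ = 6, remainder 0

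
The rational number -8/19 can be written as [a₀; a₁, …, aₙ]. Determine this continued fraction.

[-1; 1, 1, 2, 1, 2]

Repeatedly divide and take the remainder:
-8 = -1·19 + 11, so a_0 = -1
19 = 1·11 + 8, so a_1 = 1
11 = 1·8 + 3, so a_2 = 1
8 = 2·3 + 2, so a_3 = 2
3 = 1·2 + 1, so a_4 = 1
2 = 2·1 + 0, so a_5 = 2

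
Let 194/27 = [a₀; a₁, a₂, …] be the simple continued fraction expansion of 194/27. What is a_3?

2

194 = 7·27 + 5, so a_0 = 7
27 = 5·5 + 2, so a_1 = 5
5 = 2·2 + 1, so a_2 = 2
2 = 2·1 + 0, so a_3 = 2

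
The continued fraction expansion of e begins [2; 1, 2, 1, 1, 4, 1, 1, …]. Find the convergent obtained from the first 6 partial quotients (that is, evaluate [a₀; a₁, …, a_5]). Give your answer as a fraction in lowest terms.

Start with 4.
1 + 1/(4/1) = 1 + 1/4 = 5/4
1 + 1/(5/4) = 1 + 4/5 = 9/5
2 + 1/(9/5) = 2 + 5/9 = 23/9
1 + 1/(23/9) = 1 + 9/23 = 32/23
2 + 1/(32/23) = 2 + 23/32 = 87/32

87/32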